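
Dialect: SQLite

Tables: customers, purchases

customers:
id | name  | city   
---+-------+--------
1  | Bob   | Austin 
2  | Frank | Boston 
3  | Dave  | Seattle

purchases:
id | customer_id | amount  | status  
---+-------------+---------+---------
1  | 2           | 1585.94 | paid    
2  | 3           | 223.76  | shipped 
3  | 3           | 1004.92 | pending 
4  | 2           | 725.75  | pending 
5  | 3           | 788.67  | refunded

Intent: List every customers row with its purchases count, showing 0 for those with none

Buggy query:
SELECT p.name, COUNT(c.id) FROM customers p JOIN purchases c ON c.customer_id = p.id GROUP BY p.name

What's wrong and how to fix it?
Bug: An inner join excludes parents with zero children

Fix: Switch to LEFT JOIN to retain unmatched parent rows

Corrected query:
SELECT p.name, COUNT(c.id) FROM customers p LEFT JOIN purchases c ON c.customer_id = p.id GROUP BY p.name

Result:
name  | COUNT(c.id)
------+------------
Bob   | 0          
Dave  | 3          
Frank | 2          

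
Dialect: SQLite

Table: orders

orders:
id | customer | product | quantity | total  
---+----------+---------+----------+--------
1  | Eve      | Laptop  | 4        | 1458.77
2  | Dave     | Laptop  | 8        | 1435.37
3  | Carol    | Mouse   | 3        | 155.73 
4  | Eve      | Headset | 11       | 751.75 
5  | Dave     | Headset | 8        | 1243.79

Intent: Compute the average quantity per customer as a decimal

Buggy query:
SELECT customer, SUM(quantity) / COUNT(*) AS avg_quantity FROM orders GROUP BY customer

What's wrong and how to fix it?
Bug: SUM(quantity) and COUNT(*) are both integers; the division truncates the fractional part

Fix: Cast one side to REAL so the division keeps the fractional part

Corrected query:
SELECT customer, SUM(quantity) * 1.0 / COUNT(*) AS avg_quantity FROM orders GROUP BY customer

Result:
customer | avg_quantity
---------+-------------
Carol    | 3           
Dave     | 8           
Eve      | 7.5         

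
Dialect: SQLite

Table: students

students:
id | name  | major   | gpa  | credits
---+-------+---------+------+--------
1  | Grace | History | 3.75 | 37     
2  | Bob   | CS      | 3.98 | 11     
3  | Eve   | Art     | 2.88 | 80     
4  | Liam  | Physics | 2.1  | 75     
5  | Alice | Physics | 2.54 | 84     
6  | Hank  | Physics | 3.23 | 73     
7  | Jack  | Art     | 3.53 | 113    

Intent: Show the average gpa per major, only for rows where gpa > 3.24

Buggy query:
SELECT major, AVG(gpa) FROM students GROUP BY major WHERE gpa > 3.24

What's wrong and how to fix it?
Bug: Row-level WHERE must come before GROUP BY in the clause order

Fix: Place WHERE between FROM and GROUP BY

Corrected query:
SELECT major, AVG(gpa) FROM students WHERE gpa > 3.24 GROUP BY major

Result:
major   | AVG(gpa)
--------+---------
Art     | 3.53    
CS      | 3.98    
History | 3.75    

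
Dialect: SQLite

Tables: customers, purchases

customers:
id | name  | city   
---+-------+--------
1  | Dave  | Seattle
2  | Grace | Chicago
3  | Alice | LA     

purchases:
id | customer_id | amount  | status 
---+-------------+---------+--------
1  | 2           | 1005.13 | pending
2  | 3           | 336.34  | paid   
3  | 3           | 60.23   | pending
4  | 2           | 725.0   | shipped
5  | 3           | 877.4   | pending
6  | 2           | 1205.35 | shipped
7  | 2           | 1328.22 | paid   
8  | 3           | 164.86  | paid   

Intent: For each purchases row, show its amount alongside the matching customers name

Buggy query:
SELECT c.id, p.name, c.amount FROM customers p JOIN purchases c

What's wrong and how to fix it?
Bug: JOIN with no ON clause produces a cartesian product; every purchases row pairs with every customers row

Fix: Specify the join condition linking the foreign key to the parent id

Corrected query:
SELECT c.id, p.name, c.amount FROM customers p JOIN purchases c ON c.customer_id = p.id

Result:
id | name  | amount 
---+-------+--------
1  | Grace | 1005.13
2  | Alice | 336.34 
3  | Alice | 60.23  
4  | Grace | 725    
5  | Alice | 877.4  
6  | Grace | 1205.35
7  | Grace | 1328.22
8  | Alice | 164.86 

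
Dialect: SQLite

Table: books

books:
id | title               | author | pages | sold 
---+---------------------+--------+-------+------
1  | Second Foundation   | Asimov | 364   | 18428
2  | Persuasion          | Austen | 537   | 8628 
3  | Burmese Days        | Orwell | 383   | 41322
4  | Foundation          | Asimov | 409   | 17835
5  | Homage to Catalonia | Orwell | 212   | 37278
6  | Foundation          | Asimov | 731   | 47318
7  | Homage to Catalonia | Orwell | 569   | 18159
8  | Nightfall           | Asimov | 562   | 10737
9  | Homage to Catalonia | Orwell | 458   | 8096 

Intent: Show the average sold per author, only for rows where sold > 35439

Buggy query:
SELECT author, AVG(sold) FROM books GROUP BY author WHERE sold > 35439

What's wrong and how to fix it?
Bug: Row-level WHERE must come before GROUP BY in the clause order

Fix: Place WHERE between FROM and GROUP BY

Corrected query:
SELECT author, AVG(sold) FROM books WHERE sold > 35439 GROUP BY author

Result:
author | AVG(sold)
-------+----------
Asimov | 47318    
Orwell | 39300    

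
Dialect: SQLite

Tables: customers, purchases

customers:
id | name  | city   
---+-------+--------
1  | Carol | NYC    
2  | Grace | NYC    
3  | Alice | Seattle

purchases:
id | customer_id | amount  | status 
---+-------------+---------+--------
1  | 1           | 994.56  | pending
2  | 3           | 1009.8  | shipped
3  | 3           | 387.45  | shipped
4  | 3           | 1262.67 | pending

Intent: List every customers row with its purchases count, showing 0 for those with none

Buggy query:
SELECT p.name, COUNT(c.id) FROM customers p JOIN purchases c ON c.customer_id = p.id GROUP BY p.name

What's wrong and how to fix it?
Bug: INNER JOIN drops customers rows that have no matching purchases rows

Fix: Use LEFT JOIN so parents without children still appear (COUNT(c.id) gives 0)

Corrected query:
SELECT p.name, COUNT(c.id) FROM customers p LEFT JOIN purchases c ON c.customer_id = p.id GROUP BY p.name

Result:
name  | COUNT(c.id)
------+------------
Alice | 3          
Carol | 1          
Grace | 0          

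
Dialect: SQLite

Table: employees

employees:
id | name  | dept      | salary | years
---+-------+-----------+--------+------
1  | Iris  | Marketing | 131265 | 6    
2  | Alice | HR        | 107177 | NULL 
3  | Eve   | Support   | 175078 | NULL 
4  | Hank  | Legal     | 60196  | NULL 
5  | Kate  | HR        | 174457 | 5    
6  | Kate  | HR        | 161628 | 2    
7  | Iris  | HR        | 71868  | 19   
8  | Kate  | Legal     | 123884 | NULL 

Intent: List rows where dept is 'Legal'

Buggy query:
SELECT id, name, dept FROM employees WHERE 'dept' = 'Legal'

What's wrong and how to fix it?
Bug: 'dept' in single quotes is a string literal, not the column; the comparison is literal-vs-literal and never true

Fix: Reference the column as dept without single quotes

Corrected query:
SELECT id, name, dept FROM employees WHERE dept = 'Legal'

Result:
id | name | dept 
---+------+------
4  | Hank | Legal
8  | Kate | Legal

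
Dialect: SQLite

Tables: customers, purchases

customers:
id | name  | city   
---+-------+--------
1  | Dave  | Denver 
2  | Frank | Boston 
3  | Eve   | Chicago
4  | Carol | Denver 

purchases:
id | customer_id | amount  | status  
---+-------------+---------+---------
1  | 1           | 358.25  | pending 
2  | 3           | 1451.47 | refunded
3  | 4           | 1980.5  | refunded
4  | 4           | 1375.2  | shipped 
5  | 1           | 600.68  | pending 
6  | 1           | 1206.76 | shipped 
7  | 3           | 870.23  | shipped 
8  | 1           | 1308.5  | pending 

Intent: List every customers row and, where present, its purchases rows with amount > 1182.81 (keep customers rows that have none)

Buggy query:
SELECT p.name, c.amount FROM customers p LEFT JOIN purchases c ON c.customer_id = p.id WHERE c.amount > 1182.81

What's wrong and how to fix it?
Bug: Filtering c.amount in WHERE discards the NULL rows produced by LEFT JOIN, turning it into an inner join

Fix: Move the right-table condition into the ON clause so unmatched parents are kept

Corrected query:
SELECT p.name, c.amount FROM customers p LEFT JOIN purchases c ON c.customer_id = p.id AND c.amount > 1182.81

Result:
name  | amount 
------+--------
Dave  | 1206.76
Dave  | 1308.5 
Frank | NULL   
Eve   | 1451.47
Carol | 1375.2 
Carol | 1980.5 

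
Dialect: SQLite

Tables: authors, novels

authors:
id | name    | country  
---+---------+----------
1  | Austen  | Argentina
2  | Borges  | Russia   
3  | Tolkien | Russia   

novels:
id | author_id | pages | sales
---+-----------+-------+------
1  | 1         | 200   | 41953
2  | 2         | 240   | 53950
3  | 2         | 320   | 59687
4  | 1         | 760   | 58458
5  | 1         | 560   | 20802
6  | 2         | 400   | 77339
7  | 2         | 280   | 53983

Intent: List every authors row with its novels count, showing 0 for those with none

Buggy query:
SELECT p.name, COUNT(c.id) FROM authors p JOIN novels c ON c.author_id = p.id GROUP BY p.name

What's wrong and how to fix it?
Bug: INNER JOIN drops authors rows that have no matching novels rows

Fix: Switch to LEFT JOIN to retain unmatched parent rows

Corrected query:
SELECT p.name, COUNT(c.id) FROM authors p LEFT JOIN novels c ON c.author_id = p.id GROUP BY p.name

Result:
name    | COUNT(c.id)
--------+------------
Austen  | 3          
Borges  | 4          
Tolkien | 0          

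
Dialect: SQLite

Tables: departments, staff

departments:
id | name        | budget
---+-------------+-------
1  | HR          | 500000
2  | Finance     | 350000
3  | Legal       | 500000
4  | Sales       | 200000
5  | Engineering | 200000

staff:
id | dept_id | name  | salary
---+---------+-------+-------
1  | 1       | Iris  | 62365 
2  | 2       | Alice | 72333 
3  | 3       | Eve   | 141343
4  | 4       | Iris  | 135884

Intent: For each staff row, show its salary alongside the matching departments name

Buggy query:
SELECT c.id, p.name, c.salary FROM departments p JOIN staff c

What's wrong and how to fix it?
Bug: JOIN with no ON clause produces a cartesian product; every staff row pairs with every departments row

Fix: Specify the join condition linking the foreign key to the parent id

Corrected query:
SELECT c.id, p.name, c.salary FROM departments p JOIN staff c ON c.dept_id = p.id

Result:
id | name    | salary
---+---------+-------
1  | HR      | 62365 
2  | Finance | 72333 
3  | Legal   | 141343
4  | Sales   | 135884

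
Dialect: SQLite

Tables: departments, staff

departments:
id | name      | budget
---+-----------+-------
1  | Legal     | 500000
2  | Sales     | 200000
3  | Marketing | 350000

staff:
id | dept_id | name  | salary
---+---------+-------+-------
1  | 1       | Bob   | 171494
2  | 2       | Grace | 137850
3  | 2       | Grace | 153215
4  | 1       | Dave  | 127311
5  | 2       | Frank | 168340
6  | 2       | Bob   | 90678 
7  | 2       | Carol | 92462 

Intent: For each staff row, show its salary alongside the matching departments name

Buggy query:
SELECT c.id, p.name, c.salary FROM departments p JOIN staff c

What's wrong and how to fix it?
Bug: Missing join condition: each staff row is matched to all departments rows instead of just its own

Fix: Specify the join condition linking the foreign key to the parent id

Corrected query:
SELECT c.id, p.name, c.salary FROM departments p JOIN staff c ON c.dept_id = p.id

Result:
id | name  | salary
---+-------+-------
1  | Legal | 171494
2  | Sales | 137850
3  | Sales | 153215
4  | Legal | 127311
5  | Sales | 168340
6  | Sales | 90678 
7  | Sales | 92462 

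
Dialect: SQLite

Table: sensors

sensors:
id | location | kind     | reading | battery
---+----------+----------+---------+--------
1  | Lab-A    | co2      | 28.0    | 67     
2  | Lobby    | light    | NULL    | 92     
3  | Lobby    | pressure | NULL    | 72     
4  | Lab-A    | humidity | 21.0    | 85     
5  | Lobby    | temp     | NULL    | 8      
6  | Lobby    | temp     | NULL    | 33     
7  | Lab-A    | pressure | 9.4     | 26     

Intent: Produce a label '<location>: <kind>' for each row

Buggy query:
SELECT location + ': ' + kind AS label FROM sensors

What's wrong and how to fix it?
Bug: SQLite uses || for string concatenation; + coerces text to numbers (yielding 0)

Fix: Use the || operator for string concatenation

Corrected query:
SELECT location || ': ' || kind AS label FROM sensors

Result:
label          
---------------
Lab-A: co2     
Lobby: light   
Lobby: pressure
Lab-A: humidity
Lobby: temp    
Lobby: temp    
Lab-A: pressure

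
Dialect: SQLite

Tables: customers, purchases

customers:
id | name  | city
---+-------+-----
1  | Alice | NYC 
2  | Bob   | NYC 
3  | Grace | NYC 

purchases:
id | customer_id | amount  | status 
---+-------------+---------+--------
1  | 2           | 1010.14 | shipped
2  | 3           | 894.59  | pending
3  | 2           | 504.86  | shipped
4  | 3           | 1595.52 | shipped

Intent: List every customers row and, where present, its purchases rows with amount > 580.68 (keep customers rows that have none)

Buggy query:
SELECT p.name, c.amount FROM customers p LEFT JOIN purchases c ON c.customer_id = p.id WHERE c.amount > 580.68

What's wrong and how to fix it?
Bug: A WHERE condition on the right-hand table after LEFT JOIN drops unmatched parents

Fix: Move the right-table condition into the ON clause so unmatched parents are kept

Corrected query:
SELECT p.name, c.amount FROM customers p LEFT JOIN purchases c ON c.customer_id = p.id AND c.amount > 580.68

Result:
name  | amount 
------+--------
Alice | NULL   
Bob   | 1010.14
Grace | 894.59 
Grace | 1595.52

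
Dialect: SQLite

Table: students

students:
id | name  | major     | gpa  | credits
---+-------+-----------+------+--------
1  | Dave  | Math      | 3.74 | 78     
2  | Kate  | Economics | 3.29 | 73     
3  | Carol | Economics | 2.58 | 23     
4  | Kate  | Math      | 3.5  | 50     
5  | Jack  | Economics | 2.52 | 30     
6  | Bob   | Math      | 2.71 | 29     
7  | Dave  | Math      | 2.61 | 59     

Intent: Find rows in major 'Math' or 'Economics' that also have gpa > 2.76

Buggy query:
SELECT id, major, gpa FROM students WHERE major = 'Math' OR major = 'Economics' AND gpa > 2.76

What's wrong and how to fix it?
Bug: AND binds tighter than OR, so this parses as major = 'Math' OR (major = 'Economics' AND gpa > 2.76)

Fix: Group the OR with parentheses (or use IN), then AND the threshold

Corrected query:
SELECT id, major, gpa FROM students WHERE (major = 'Math' OR major = 'Economics') AND gpa > 2.76

Result:
id | major     | gpa 
---+-----------+-----
1  | Math      | 3.74
2  | Economics | 3.29
4  | Math      | 3.5 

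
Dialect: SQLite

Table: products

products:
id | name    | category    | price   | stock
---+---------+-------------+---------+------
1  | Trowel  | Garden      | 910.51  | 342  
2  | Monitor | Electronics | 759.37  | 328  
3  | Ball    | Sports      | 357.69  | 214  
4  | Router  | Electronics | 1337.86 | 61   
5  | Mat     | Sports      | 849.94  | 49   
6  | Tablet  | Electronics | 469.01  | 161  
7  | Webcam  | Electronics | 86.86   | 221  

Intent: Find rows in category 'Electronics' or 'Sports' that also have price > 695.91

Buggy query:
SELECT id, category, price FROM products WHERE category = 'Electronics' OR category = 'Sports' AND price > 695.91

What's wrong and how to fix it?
Bug: Without parentheses, AND is evaluated before OR, so the price filter only applies to the 'Sports' branch

Fix: Add parentheses around the OR so the AND applies to both alternatives

Corrected query:
SELECT id, category, price FROM products WHERE (category = 'Electronics' OR category = 'Sports') AND price > 695.91

Result:
id | category    | price  
---+-------------+--------
2  | Electronics | 759.37 
4  | Electronics | 1337.86
5  | Sports      | 849.94 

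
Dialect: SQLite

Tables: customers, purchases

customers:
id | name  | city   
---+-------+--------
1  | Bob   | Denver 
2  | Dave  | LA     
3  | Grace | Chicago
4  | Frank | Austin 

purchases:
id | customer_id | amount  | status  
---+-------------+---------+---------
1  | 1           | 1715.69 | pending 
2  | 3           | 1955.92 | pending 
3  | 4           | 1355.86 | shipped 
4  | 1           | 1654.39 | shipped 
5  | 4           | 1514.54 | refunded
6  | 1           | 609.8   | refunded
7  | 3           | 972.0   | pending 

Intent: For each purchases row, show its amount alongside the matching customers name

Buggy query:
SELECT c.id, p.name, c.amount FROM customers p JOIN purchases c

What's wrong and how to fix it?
Bug: Missing join condition: each purchases row is matched to all customers rows instead of just its own

Fix: Add ON c.customer_id = p.id to the JOIN

Corrected query:
SELECT c.id, p.name, c.amount FROM customers p JOIN purchases c ON c.customer_id = p.id

Result:
id | name  | amount 
---+-------+--------
1  | Bob   | 1715.69
2  | Grace | 1955.92
3  | Frank | 1355.86
4  | Bob   | 1654.39
5  | Frank | 1514.54
6  | Bob   | 609.8  
7  | Grace | 972    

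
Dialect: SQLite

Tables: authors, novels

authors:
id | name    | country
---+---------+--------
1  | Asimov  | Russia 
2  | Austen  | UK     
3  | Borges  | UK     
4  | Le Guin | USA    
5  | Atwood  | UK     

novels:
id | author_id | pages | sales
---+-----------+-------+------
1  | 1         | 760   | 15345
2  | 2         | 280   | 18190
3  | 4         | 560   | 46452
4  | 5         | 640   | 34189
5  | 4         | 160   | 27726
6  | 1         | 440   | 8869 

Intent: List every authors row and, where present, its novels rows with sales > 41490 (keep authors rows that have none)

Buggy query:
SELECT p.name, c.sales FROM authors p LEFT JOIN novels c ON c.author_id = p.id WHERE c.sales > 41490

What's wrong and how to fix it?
Bug: A WHERE condition on the right-hand table after LEFT JOIN drops unmatched parents

Fix: Move the right-table condition into the ON clause so unmatched parents are kept

Corrected query:
SELECT p.name, c.sales FROM authors p LEFT JOIN novels c ON c.author_id = p.id AND c.sales > 41490

Result:
name    | sales
--------+------
Asimov  | NULL 
Austen  | NULL 
Borges  | NULL 
Le Guin | 46452
Atwood  | NULL 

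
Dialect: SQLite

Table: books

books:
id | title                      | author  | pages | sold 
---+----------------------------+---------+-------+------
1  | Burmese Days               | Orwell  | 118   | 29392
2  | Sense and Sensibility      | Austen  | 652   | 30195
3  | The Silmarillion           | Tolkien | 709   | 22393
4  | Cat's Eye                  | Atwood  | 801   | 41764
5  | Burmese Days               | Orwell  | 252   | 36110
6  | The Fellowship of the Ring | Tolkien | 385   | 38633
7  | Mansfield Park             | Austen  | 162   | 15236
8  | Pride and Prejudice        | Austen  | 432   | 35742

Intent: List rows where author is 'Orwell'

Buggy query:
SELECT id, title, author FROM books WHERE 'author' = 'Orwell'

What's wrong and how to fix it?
Bug: Single quotes denote string literals in SQL; the column name is being compared as a constant string

Fix: Remove the quotes around the column name (or use double quotes for an identifier)

Corrected query:
SELECT id, title, author FROM books WHERE author = 'Orwell'

Result:
id | title        | author
---+--------------+-------
1  | Burmese Days | Orwell
5  | Burmese Days | Orwell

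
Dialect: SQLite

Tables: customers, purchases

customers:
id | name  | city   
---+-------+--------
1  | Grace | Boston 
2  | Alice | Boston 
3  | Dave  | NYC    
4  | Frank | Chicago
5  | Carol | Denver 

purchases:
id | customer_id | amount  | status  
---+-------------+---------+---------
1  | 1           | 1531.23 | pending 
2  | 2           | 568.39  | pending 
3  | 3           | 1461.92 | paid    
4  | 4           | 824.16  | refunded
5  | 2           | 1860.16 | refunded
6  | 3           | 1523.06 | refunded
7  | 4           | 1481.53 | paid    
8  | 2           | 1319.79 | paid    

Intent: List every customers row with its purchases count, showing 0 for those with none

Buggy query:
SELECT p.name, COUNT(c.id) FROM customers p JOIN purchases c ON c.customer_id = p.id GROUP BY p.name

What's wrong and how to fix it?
Bug: INNER JOIN drops customers rows that have no matching purchases rows

Fix: Use LEFT JOIN so parents without children still appear (COUNT(c.id) gives 0)

Corrected query:
SELECT p.name, COUNT(c.id) FROM customers p LEFT JOIN purchases c ON c.customer_id = p.id GROUP BY p.name

Result:
name  | COUNT(c.id)
------+------------
Alice | 3          
Carol | 0          
Dave  | 2          
Frank | 2          
Grace | 1          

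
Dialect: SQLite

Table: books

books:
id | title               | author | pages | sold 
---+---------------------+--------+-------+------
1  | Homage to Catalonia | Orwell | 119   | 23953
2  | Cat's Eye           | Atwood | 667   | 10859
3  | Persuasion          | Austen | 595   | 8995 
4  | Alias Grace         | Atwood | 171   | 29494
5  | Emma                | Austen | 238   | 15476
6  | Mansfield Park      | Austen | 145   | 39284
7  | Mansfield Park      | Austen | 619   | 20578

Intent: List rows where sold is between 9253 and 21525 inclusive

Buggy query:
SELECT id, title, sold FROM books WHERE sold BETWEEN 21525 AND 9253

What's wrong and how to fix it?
Bug: The bounds are reversed; BETWEEN a AND b requires a <= b to match anything

Fix: Write BETWEEN 9253 AND 21525

Corrected query:
SELECT id, title, sold FROM books WHERE sold BETWEEN 9253 AND 21525

Result:
id | title          | sold 
---+----------------+------
2  | Cat's Eye      | 10859
5  | Emma           | 15476
7  | Mansfield Park | 20578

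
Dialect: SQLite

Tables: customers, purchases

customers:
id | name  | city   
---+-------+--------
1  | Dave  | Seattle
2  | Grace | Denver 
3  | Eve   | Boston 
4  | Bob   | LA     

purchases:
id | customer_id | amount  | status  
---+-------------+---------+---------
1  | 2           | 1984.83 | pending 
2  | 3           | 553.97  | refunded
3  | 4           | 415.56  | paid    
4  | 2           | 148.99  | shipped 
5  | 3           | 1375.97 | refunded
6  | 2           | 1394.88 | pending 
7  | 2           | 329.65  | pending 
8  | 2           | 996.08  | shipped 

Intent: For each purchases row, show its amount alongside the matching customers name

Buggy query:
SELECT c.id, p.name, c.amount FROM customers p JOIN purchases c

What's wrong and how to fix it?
Bug: Missing join condition: each purchases row is matched to all customers rows instead of just its own

Fix: Add ON c.customer_id = p.id to the JOIN

Corrected query:
SELECT c.id, p.name, c.amount FROM customers p JOIN purchases c ON c.customer_id = p.id

Result:
id | name  | amount 
---+-------+--------
1  | Grace | 1984.83
2  | Eve   | 553.97 
3  | Bob   | 415.56 
4  | Grace | 148.99 
5  | Eve   | 1375.97
6  | Grace | 1394.88
7  | Grace | 329.65 
8  | Grace | 996.08 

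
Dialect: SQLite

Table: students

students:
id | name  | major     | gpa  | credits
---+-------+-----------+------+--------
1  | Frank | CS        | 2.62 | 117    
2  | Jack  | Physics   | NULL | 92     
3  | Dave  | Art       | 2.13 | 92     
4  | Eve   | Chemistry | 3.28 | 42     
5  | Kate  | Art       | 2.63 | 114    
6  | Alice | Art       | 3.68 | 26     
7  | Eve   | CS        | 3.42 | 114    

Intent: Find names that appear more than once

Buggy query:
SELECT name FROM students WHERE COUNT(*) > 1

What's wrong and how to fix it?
Bug: WHERE can't reference COUNT(*); aggregates are computed after WHERE

Fix: Group first, then use HAVING for the count condition

Corrected query:
SELECT name FROM students GROUP BY name HAVING COUNT(*) > 1

Result:
name
----
Eve 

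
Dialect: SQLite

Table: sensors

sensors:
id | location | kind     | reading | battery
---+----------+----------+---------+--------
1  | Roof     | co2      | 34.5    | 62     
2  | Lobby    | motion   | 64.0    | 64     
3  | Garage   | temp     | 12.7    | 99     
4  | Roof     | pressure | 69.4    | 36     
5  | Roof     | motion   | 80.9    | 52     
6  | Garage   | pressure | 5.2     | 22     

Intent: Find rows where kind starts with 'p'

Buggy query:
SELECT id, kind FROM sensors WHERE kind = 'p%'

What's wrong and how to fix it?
Bug: Wildcards only work with LIKE; '=' treats '%' as a literal character

Fix: Use LIKE for wildcard pattern matching

Corrected query:
SELECT id, kind FROM sensors WHERE kind LIKE 'p%'

Result:
id | kind    
---+---------
4  | pressure
6  | pressure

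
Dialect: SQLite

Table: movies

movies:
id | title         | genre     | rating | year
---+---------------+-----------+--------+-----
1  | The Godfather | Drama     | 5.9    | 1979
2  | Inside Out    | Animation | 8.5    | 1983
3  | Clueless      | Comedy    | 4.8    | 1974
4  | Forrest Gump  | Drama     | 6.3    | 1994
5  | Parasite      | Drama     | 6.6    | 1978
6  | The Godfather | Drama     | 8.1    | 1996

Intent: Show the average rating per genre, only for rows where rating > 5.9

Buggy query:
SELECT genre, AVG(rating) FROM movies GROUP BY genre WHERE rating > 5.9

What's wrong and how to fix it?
Bug: Row-level WHERE must come before GROUP BY in the clause order

Fix: Place WHERE between FROM and GROUP BY

Corrected query:
SELECT genre, AVG(rating) FROM movies WHERE rating > 5.9 GROUP BY genre

Result:
genre     | AVG(rating)
----------+------------
Animation | 8.5        
Drama     | 7          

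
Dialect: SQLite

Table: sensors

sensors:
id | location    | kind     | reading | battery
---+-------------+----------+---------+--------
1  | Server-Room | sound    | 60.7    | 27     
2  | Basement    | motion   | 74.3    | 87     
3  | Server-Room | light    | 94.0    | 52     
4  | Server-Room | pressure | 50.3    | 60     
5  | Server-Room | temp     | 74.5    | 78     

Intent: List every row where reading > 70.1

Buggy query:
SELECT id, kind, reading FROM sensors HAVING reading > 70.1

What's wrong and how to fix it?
Bug: This is a non-aggregate query (no GROUP BY, no aggregates), so in SQLite the HAVING clause is invalid here; a row-level condition belongs in WHERE

Fix: Replace HAVING with WHERE since the condition applies to individual rows

Corrected query:
SELECT id, kind, reading FROM sensors WHERE reading > 70.1

Result:
id | kind   | reading
---+--------+--------
2  | motion | 74.3   
3  | light  | 94     
5  | temp   | 74.5   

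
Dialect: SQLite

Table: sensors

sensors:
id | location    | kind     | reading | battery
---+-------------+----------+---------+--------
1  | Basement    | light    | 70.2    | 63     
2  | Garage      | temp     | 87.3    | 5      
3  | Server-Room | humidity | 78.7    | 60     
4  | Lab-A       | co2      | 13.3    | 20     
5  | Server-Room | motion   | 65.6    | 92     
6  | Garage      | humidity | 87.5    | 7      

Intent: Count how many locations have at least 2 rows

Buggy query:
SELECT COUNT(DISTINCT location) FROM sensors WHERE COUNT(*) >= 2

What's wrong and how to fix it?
Bug: WHERE filters individual rows, not groups, so a group-level COUNT is invalid there

Fix: Group first with HAVING COUNT(*) >= 2, then COUNT the resulting groups

Corrected query:
SELECT COUNT(*) FROM (SELECT location FROM sensors GROUP BY location HAVING COUNT(*) >= 2)

Result:
COUNT(*)
--------
2       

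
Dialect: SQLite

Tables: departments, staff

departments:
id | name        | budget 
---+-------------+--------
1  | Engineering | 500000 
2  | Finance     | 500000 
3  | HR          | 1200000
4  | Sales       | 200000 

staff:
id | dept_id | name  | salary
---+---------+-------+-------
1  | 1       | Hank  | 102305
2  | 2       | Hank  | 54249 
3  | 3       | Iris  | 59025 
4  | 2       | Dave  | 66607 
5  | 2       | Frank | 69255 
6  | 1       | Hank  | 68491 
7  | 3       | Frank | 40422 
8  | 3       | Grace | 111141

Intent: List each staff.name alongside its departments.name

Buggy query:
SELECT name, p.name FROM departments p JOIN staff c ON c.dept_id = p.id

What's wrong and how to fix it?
Bug: Both tables have a 'name' column; the unqualified reference is ambiguous

Fix: Prefix ambiguous columns with the table alias

Corrected query:
SELECT c.name, p.name FROM departments p JOIN staff c ON c.dept_id = p.id

Result:
name  | name       
------+------------
Hank  | Engineering
Hank  | Finance    
Iris  | HR         
Dave  | Finance    
Frank | Finance    
Hank  | Engineering
Frank | HR         
Grace | HR         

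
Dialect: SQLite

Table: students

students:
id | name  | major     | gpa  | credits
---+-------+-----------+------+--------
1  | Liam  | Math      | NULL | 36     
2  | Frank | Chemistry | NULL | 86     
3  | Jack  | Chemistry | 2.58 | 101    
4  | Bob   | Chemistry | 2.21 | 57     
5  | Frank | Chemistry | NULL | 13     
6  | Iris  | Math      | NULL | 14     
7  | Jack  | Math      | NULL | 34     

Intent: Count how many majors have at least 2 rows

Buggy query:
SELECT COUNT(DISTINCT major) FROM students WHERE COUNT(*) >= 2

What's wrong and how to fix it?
Bug: COUNT(*) cannot appear in WHERE; the per-group count doesn't exist yet

Fix: Group first with HAVING COUNT(*) >= 2, then COUNT the resulting groups

Corrected query:
SELECT COUNT(*) FROM (SELECT major FROM students GROUP BY major HAVING COUNT(*) >= 2)

Result:
COUNT(*)
--------
2       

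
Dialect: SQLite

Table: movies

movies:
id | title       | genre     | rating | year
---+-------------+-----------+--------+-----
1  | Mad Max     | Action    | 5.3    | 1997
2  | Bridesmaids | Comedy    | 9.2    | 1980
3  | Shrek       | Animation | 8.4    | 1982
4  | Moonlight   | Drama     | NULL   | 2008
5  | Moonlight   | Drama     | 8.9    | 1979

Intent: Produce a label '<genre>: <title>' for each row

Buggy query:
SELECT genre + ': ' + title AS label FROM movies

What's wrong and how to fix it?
Bug: SQLite uses || for string concatenation; + coerces text to numbers (yielding 0)

Fix: Replace + with || to concatenate text

Corrected query:
SELECT genre || ': ' || title AS label FROM movies

Result:
label              
-------------------
Action: Mad Max    
Comedy: Bridesmaids
Animation: Shrek   
Drama: Moonlight   
Drama: Moonlight   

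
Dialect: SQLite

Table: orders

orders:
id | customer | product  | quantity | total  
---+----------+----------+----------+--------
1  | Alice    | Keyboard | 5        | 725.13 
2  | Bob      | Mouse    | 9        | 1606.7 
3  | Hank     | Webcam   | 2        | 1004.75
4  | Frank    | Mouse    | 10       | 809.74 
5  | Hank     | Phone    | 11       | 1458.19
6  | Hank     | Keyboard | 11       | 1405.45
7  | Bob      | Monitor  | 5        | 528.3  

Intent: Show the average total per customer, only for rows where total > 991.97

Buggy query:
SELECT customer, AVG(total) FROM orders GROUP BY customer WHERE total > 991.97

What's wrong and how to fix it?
Bug: Row-level WHERE must come before GROUP BY in the clause order

Fix: Move the WHERE clause before GROUP BY

Corrected query:
SELECT customer, AVG(total) FROM orders WHERE total > 991.97 GROUP BY customer

Result:
customer | AVG(total) 
---------+------------
Bob      | 1606.7     
Hank     | 1289.463333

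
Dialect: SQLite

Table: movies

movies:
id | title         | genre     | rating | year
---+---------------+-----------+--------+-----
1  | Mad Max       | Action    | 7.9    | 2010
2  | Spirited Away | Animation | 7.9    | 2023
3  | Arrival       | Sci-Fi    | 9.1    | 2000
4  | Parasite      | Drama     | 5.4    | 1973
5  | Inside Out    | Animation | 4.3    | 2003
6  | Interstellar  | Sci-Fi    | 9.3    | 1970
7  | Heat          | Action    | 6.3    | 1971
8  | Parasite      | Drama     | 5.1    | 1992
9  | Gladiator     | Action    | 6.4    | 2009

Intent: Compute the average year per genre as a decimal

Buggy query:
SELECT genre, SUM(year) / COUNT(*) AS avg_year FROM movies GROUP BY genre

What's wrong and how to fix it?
Bug: SUM(year) and COUNT(*) are both integers; the division truncates the fractional part

Fix: Cast one side to REAL so the division keeps the fractional part

Corrected query:
SELECT genre, SUM(year) * 1.0 / COUNT(*) AS avg_year FROM movies GROUP BY genre

Result:
genre     | avg_year   
----------+------------
Action    | 1996.666667
Animation | 2013       
Drama     | 1982.5     
Sci-Fi    | 1985       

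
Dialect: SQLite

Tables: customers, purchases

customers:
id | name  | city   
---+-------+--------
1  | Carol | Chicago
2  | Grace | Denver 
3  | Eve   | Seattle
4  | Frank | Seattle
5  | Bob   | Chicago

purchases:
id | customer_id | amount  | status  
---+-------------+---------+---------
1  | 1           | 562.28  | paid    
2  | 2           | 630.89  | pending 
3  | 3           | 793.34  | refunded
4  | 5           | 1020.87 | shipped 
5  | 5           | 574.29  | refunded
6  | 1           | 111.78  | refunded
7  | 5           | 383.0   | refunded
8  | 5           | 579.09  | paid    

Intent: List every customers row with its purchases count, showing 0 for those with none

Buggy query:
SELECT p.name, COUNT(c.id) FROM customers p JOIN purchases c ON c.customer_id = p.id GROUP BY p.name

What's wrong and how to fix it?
Bug: An inner join excludes parents with zero children

Fix: Switch to LEFT JOIN to retain unmatched parent rows

Corrected query:
SELECT p.name, COUNT(c.id) FROM customers p LEFT JOIN purchases c ON c.customer_id = p.id GROUP BY p.name

Result:
name  | COUNT(c.id)
------+------------
Bob   | 4          
Carol | 2          
Eve   | 1          
Frank | 0          
Grace | 1          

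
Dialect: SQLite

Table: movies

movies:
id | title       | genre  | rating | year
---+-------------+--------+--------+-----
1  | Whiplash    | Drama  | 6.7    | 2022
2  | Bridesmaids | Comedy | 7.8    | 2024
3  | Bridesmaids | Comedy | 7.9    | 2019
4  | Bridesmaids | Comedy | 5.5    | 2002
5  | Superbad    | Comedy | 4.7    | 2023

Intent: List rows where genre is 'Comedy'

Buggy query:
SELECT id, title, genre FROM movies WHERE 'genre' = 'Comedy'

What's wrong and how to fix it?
Bug: 'genre' in single quotes is a string literal, not the column; the comparison is literal-vs-literal and never true

Fix: Remove the quotes around the column name (or use double quotes for an identifier)

Corrected query:
SELECT id, title, genre FROM movies WHERE genre = 'Comedy'

Result:
id | title       | genre 
---+-------------+-------
2  | Bridesmaids | Comedy
3  | Bridesmaids | Comedy
4  | Bridesmaids | Comedy
5  | Superbad    | Comedy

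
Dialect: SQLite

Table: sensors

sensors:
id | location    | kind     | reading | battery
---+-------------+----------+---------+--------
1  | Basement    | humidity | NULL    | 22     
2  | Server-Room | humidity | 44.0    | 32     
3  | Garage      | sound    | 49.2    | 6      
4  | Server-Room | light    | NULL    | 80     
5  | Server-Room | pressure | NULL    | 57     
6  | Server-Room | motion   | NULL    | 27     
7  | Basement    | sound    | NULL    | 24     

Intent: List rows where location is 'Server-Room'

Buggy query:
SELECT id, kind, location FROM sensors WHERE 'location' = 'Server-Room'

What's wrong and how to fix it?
Bug: Single quotes denote string literals in SQL; the column name is being compared as a constant string

Fix: Reference the column as location without single quotes

Corrected query:
SELECT id, kind, location FROM sensors WHERE location = 'Server-Room'

Result:
id | kind     | location   
---+----------+------------
2  | humidity | Server-Room
4  | light    | Server-Room
5  | pressure | Server-Room
6  | motion   | Server-Room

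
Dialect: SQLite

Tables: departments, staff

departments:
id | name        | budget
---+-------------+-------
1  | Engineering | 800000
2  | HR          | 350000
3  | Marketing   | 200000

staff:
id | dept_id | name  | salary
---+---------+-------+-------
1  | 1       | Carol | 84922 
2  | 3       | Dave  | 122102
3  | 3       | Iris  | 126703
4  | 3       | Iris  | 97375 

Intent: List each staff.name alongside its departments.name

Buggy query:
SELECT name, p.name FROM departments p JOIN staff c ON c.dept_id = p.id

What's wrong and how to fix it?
Bug: Both tables have a 'name' column; the unqualified reference is ambiguous

Fix: Qualify the column with its table alias (c.name)

Corrected query:
SELECT c.name, p.name FROM departments p JOIN staff c ON c.dept_id = p.id

Result:
name  | name       
------+------------
Carol | Engineering
Dave  | Marketing  
Iris  | Marketing  
Iris  | Marketing  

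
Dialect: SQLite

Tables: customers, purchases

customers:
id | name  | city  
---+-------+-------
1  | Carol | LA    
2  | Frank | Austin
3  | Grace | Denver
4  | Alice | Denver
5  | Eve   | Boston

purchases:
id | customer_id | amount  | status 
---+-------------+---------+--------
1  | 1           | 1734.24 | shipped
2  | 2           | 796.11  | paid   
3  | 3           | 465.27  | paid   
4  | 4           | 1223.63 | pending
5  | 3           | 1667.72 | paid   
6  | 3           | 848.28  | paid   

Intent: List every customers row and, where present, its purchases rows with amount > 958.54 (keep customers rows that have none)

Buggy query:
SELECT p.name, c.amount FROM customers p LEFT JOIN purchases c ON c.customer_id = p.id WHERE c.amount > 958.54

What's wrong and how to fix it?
Bug: Filtering c.amount in WHERE discards the NULL rows produced by LEFT JOIN, turning it into an inner join

Fix: Move the right-table condition into the ON clause so unmatched parents are kept

Corrected query:
SELECT p.name, c.amount FROM customers p LEFT JOIN purchases c ON c.customer_id = p.id AND c.amount > 958.54

Result:
name  | amount 
------+--------
Carol | 1734.24
Frank | NULL   
Grace | 1667.72
Alice | 1223.63
Eve   | NULL   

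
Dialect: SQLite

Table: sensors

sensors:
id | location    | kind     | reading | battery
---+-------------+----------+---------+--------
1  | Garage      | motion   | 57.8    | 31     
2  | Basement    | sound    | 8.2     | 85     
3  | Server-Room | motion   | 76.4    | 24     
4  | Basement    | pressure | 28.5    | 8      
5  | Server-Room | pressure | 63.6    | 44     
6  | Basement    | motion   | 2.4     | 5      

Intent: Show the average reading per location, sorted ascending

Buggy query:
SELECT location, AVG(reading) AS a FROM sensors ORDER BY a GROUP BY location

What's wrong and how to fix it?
Bug: ORDER BY appears before GROUP BY; SQL clause order requires GROUP BY first

Fix: Move ORDER BY to the end, after GROUP BY

Corrected query:
SELECT location, AVG(reading) AS a FROM sensors GROUP BY location ORDER BY a

Result:
location    | a        
------------+----------
Basement    | 13.033333
Garage      | 57.8     
Server-Room | 70       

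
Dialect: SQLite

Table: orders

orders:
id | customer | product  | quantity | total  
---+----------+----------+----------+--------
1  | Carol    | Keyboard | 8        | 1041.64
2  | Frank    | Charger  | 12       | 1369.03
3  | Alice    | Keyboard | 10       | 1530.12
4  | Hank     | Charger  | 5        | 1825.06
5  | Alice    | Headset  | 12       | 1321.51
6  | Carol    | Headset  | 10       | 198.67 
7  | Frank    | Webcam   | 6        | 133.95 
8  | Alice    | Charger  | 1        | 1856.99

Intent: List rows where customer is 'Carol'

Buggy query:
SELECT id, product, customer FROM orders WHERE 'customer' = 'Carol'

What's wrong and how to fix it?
Bug: 'customer' in single quotes is a string literal, not the column; the comparison is literal-vs-literal and never true

Fix: Remove the quotes around the column name (or use double quotes for an identifier)

Corrected query:
SELECT id, product, customer FROM orders WHERE customer = 'Carol'

Result:
id | product  | customer
---+----------+---------
1  | Keyboard | Carol   
6  | Headset  | Carol   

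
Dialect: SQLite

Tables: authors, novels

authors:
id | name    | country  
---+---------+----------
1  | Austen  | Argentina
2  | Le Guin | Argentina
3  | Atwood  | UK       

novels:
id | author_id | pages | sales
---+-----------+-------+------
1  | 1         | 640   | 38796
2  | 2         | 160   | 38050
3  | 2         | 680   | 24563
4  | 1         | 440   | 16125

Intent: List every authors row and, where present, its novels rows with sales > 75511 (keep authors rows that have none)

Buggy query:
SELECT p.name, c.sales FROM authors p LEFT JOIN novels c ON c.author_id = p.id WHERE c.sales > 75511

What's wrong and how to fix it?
Bug: A WHERE condition on the right-hand table after LEFT JOIN drops unmatched parents

Fix: Put 'c.sales > 75511' in the JOIN's ON clause instead of WHERE

Corrected query:
SELECT p.name, c.sales FROM authors p LEFT JOIN novels c ON c.author_id = p.id AND c.sales > 75511

Result:
name    | sales
--------+------
Austen  | NULL 
Le Guin | NULL 
Atwood  | NULL 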